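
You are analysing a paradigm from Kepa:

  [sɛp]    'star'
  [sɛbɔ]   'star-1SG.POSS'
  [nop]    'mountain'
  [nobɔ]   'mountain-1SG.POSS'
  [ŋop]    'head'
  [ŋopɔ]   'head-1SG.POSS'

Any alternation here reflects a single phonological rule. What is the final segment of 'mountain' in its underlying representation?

'mountain' shows [p] ~ [b] at the end of the stem ([nop] vs [nobɔ]).
If /p/ were underlying and a rule turned it into [b] before the 1SG.POSS suffix, 'head' would also alternate; but it has [p] in both [ŋop] and [ŋopɔ].
Therefore /b/ is basic and [p] is derived by word-final obstruent devoicing (voiced obstruents become voiceless word-finally).

/b/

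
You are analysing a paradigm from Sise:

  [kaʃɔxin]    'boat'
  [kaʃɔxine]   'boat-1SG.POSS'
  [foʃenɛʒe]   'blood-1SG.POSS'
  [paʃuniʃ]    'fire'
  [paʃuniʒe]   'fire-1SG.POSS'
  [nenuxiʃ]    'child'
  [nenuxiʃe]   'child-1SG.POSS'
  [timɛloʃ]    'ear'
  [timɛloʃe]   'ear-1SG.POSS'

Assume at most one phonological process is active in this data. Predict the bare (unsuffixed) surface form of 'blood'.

The stem for 'fire' ends in [ʃ] in [paʃuniʃ] but [ʒ] in [paʃuniʒe].
If /ʃ/ were underlying and a rule turned it into [ʒ] before the 1SG.POSS suffix, 'child' would also alternate; but it has [ʃ] in both [nenuxiʃ] and [nenuxiʃe].
The alternation reflects word-final obstruent devoicing: voiced obstruents become voiceless word-finally. /ʒ/ is underlying.
The one attested form of 'blood', [foʃenɛʒe], shows underlying /foʃenɛʒ/. Applying the same rule word-finally gives [foʃenɛʃ].

[foʃenɛʃ]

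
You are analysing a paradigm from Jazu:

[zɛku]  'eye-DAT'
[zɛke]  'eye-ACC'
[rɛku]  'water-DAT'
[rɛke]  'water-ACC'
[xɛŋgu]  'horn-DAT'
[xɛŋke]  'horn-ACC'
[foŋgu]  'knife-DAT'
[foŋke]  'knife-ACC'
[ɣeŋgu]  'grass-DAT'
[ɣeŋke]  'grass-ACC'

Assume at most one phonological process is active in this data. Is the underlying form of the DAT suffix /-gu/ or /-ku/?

/-gu/

The DAT suffix surfaces as [-gu] and [-ku], depending on the final segment of the stem.
By contrast the ACC suffix keeps its initial [k] throughout — that segment must be underlying.
The DAT suffix is therefore /-gu/ underlyingly, with post-vocalic devoicing: voiced stops become voiceless after a vowel.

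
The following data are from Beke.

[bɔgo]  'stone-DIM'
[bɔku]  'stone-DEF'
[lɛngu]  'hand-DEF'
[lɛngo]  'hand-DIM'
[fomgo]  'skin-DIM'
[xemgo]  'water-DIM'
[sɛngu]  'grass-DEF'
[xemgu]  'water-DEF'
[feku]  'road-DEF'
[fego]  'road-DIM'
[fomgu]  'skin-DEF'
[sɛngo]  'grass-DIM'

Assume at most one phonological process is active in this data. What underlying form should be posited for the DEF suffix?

The DEF suffix surfaces as [-gu] and [-ku], depending on the final segment of the stem.
The DIM suffix, which begins with [g], is invariant after every stem; so [g] is not altered by any rule here.
So the underlying form is /-ku/, and voiceless stops become voiced after a nasal.

/-ku/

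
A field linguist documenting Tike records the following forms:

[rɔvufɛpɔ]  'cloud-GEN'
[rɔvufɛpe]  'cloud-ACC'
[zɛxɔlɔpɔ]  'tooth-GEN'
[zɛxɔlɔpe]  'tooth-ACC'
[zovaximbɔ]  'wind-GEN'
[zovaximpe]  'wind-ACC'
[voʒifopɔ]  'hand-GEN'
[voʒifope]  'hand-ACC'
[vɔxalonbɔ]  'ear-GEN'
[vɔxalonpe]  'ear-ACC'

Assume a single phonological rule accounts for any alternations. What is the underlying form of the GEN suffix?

/-bɔ/

The GEN suffix surfaces as [-bɔ] and [-pɔ], depending on the final segment of the stem.
By contrast the ACC suffix keeps its initial [p] throughout — that segment must be underlying.
The GEN suffix is therefore /-bɔ/ underlyingly, with post-vocalic devoicing: voiced stops become voiceless after a vowel.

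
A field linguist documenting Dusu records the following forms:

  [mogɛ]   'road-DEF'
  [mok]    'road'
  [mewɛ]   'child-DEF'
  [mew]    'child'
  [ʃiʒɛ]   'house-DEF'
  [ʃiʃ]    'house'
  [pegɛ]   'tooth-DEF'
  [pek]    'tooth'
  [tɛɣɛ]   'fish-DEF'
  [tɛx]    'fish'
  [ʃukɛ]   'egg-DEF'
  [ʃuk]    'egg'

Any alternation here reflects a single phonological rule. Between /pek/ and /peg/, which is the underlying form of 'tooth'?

/peg/

The stem for 'tooth' ends in [g] in [pegɛ] but [k] in [pek].
But 'egg' keeps [k] in both environments ([ʃukɛ], [ʃuk]), so there is no rule changing /k/ to [g] before the DEF suffix.
So /g/ is underlying, and a rule of word-final obstruent devoicing — voiced obstruents become voiceless word-finally — gives [k].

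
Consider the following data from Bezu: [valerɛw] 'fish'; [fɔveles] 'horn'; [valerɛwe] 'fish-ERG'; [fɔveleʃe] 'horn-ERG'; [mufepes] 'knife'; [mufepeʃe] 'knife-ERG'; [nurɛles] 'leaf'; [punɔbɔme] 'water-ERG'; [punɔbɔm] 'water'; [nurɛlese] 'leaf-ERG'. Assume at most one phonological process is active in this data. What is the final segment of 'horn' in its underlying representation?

In [fɔveleʃe] and [fɔveles] the final segment of 'horn' alternates: [ʃ] ~ [s].
Compare 'leaf', with invariant [s] in [nurɛlese] and [nurɛles]: an analysis with underlying /s/ and a rule producing [ʃ] before the ERG suffix would wrongly predict alternation here too.
So /ʃ/ is underlying, and a rule of depalatalization — palato-alveolar /ʃ/ becomes [s] when no front vowel follows — gives [s].

/ʃ/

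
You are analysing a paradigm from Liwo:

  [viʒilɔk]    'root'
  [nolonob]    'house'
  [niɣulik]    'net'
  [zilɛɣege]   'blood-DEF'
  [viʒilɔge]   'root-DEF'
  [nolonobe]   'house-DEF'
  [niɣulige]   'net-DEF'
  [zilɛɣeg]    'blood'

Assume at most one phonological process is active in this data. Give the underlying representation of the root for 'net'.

/niɣulik/

In [niɣulige] and [niɣulik] the final segment of 'net' alternates: [g] ~ [k].
The stem 'blood' ([zilɛɣege], [zilɛɣeg]) shows [g] unchanged in both environments, so [g] cannot be basic with [k] derived in isolation.
The underlying segment must be /k/; voiceless stops become voiced between vowels, yielding [g] there.
So 'net' = /niɣulik/.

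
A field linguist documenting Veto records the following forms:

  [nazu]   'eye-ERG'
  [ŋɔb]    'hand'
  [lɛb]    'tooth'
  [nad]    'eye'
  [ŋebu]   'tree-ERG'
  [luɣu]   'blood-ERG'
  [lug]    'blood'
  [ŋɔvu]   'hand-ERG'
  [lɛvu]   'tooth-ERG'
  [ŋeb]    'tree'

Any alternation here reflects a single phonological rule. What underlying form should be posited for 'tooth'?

/lɛv/

The root 'tooth' surfaces as [lɛvu] and [lɛb], with a stem-final [v] ~ [b] alternation.
But 'tree' keeps [b] in both environments ([ŋebu], [ŋeb]), so there is no rule changing /b/ to [v] before the ERG suffix.
The underlying segment must be /v/; voiced fricatives become stops word-finally, yielding [b] there.
Hence 'tooth' is /lɛv/ underlyingly.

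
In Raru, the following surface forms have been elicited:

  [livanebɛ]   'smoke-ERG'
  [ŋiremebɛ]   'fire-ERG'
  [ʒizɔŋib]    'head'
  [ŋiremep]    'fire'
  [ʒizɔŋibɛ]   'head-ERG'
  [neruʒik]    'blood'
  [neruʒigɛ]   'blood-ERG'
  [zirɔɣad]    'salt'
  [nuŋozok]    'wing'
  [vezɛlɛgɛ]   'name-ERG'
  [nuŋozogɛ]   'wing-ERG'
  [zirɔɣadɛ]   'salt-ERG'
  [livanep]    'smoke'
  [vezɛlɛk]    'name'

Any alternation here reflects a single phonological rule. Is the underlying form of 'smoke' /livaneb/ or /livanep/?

In [livanebɛ] and [livanep] the final segment of 'smoke' alternates: [b] ~ [p].
Compare 'head', with invariant [b] in [ʒizɔŋibɛ] and [ʒizɔŋib]: an analysis with underlying /b/ and a rule producing [p] in isolation would wrongly predict alternation here too.
The underlying segment must be /p/; voiceless stops become voiced between vowels, yielding [b] there.

/livanep/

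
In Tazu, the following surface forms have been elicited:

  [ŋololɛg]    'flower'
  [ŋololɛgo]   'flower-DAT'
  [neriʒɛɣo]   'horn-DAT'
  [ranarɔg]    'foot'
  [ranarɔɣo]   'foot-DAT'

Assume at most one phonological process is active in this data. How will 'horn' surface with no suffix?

The root 'foot' surfaces as [ranarɔg] and [ranarɔɣo], with a stem-final [g] ~ [ɣ] alternation.
But 'flower' keeps [g] in both environments ([ŋololɛg], [ŋololɛgo]), so there is no rule changing /g/ to [ɣ] before the DAT suffix.
So /ɣ/ is underlying, and a rule of word-final hardening — voiced fricatives become stops word-finally — gives [g].
The one attested form of 'horn', [neriʒɛɣo], shows underlying /neriʒɛɣ/. Applying the same rule word-finally gives [neriʒɛg].

[neriʒɛg]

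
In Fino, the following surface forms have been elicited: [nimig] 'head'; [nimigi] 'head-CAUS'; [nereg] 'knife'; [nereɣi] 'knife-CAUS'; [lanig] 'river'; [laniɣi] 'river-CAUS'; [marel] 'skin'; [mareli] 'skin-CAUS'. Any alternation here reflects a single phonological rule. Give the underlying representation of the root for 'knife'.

/nereɣ/

The root 'knife' surfaces as [nereg] and [nereɣi], with a stem-final [g] ~ [ɣ] alternation.
The stem 'head' ([nimig], [nimigi]) shows [g] unchanged in both environments, so [g] cannot be basic with [ɣ] derived before the CAUS suffix.
So /ɣ/ is underlying, and a rule of word-final hardening — voiced fricatives become stops word-finally — gives [g].
So 'knife' = /nereɣ/.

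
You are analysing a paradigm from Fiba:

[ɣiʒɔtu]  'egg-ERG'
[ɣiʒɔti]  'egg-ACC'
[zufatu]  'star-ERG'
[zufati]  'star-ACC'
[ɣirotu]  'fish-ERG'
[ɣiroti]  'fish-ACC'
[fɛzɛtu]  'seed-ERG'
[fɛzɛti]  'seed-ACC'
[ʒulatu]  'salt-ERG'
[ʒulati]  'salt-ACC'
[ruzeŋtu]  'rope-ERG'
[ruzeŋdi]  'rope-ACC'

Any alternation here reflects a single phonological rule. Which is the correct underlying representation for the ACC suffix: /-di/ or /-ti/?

The ACC suffix surfaces as [-di] and [-ti], depending on the final segment of the stem.
The ERG suffix, which begins with [t], is invariant after every stem; so [t] is not altered by any rule here.
So the underlying form is /-di/, and voiced stops become voiceless after a vowel.

/-di/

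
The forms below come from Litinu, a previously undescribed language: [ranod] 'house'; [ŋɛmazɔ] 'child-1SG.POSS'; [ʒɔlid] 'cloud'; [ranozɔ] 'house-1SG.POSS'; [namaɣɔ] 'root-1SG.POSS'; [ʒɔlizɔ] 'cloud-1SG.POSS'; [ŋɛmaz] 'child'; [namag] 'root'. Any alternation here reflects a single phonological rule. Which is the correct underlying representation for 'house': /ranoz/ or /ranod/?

'house' shows [z] ~ [d] at the end of the stem ([ranozɔ] vs [ranod]).
But 'child' keeps [z] in both environments ([ŋɛmazɔ], [ŋɛmaz]), so there is no rule changing /z/ to [d] in isolation.
So /d/ is underlying, and a rule of intervocalic spirantization — voiced stops become fricatives between vowels — gives [z].

/ranod/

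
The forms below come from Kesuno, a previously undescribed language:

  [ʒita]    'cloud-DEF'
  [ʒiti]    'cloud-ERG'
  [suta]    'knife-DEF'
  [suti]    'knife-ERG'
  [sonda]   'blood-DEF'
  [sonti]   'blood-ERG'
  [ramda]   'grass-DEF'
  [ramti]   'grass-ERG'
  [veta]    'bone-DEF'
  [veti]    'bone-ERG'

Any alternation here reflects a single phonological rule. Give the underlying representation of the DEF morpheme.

/-da/

The DEF morpheme has two allomorphs, [-da] and [-ta].
By contrast the ERG suffix keeps its initial [t] throughout — that segment must be underlying.
The DEF suffix is therefore /-da/ underlyingly, with post-vocalic devoicing: voiced stops become voiceless after a vowel.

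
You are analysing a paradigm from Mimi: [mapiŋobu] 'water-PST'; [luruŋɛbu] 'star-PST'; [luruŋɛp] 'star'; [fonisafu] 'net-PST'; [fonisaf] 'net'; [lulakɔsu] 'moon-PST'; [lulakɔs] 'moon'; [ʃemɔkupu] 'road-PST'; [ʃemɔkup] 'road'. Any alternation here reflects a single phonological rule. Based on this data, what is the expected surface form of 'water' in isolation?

'star' shows [b] ~ [p] at the end of the stem ([luruŋɛbu] vs [luruŋɛp]).
But 'road' keeps [p] in both environments ([ʃemɔkupu], [ʃemɔkup]), so there is no rule changing /p/ to [b] before the PST suffix.
So /b/ is underlying, and a rule of word-final obstruent devoicing — voiced obstruents become voiceless word-finally — gives [p].
From [mapiŋobu] the stem 'water' is /mapiŋob/; word-finally this yields [mapiŋop].

[mapiŋop]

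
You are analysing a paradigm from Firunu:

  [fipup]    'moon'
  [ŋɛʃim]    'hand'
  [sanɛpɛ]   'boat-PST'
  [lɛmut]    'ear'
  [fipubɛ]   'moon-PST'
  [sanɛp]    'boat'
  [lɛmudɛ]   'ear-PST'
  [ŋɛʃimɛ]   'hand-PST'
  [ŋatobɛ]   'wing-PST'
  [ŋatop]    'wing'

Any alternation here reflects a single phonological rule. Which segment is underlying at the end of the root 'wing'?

The stem for 'wing' ends in [p] in [ŋatop] but [b] in [ŋatobɛ].
But 'boat' keeps [p] in both environments ([sanɛp], [sanɛpɛ]), so there is no rule changing /p/ to [b] before the PST suffix.
Therefore /b/ is basic and [p] is derived by word-final obstruent devoicing (voiced obstruents become voiceless word-finally).

/b/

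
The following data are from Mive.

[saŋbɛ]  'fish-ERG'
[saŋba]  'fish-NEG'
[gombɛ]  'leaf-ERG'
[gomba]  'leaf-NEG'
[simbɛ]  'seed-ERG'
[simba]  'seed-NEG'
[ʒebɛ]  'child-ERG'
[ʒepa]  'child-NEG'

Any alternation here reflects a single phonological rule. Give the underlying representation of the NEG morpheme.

The NEG suffix surfaces as [-ba] and [-pa], depending on the final segment of the stem.
By contrast the ERG suffix keeps its initial [b] throughout — that segment must be underlying.
So the underlying form is /-pa/, and voiceless stops become voiced after a nasal.

/-pa/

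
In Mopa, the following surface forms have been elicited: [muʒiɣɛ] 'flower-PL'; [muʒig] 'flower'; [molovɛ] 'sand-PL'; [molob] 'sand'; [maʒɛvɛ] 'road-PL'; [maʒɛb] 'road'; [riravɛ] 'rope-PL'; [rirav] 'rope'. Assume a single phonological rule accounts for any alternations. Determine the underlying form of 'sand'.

/molob/

In [molovɛ] and [molob] the final segment of 'sand' alternates: [v] ~ [b].
The stem 'rope' ([riravɛ], [rirav]) shows [v] unchanged in both environments, so [v] cannot be basic with [b] derived in isolation.
So /b/ is underlying, and a rule of intervocalic spirantization — voiced stops become fricatives between vowels — gives [v].
Hence 'sand' is /molob/ underlyingly.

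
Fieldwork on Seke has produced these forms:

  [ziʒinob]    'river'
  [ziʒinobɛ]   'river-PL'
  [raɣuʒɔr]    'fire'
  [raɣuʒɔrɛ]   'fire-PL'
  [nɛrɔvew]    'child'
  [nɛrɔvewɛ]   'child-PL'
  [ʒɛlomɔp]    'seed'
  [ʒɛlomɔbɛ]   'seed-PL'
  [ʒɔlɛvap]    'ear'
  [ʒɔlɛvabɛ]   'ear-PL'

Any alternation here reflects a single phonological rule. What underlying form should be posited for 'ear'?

'ear' shows [p] ~ [b] at the end of the stem ([ʒɔlɛvap] vs [ʒɔlɛvabɛ]).
But 'river' keeps [b] in both environments ([ziʒinob], [ziʒinobɛ]), so there is no rule changing /b/ to [p] in isolation.
Therefore /p/ is basic and [b] is derived by intervocalic voicing (voiceless stops become voiced between vowels).

/ʒɔlɛvap/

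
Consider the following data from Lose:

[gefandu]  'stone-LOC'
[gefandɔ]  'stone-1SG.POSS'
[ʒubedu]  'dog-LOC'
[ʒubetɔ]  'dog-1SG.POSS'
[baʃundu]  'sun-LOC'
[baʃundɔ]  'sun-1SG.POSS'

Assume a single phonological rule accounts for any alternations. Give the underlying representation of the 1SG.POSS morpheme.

/-tɔ/

The 1SG.POSS suffix surfaces as [-dɔ] and [-tɔ], depending on the final segment of the stem.
The LOC suffix, which begins with [d], is invariant after every stem; so [d] is not altered by any rule here.
The 1SG.POSS suffix is therefore /-tɔ/ underlyingly, with post-nasal voicing: voiceless stops become voiced after a nasal.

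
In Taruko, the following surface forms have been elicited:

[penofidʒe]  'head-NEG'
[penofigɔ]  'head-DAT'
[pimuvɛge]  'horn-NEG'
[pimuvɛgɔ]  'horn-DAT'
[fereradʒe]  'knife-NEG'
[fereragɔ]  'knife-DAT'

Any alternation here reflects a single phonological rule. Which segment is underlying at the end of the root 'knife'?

/dʒ/

In [fereradʒe] and [fereragɔ] the final segment of 'knife' alternates: [dʒ] ~ [g].
If /g/ were underlying and a rule turned it into [dʒ] before the NEG suffix, 'horn' would also alternate; but it has [g] in both [pimuvɛge] and [pimuvɛgɔ].
Therefore /dʒ/ is basic and [g] is derived by depalatalization (palato-alveolar /dʒ/ becomes [g] when no front vowel follows).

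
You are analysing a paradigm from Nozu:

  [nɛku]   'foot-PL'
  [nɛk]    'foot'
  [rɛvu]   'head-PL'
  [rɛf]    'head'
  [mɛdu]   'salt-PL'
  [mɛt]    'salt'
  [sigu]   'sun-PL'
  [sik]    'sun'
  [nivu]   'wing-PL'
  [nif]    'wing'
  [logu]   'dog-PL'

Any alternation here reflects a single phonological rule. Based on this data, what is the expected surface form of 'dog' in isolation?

The stem for 'sun' ends in [g] in [sigu] but [k] in [sik].
Compare 'foot', with invariant [k] in [nɛku] and [nɛk]: an analysis with underlying /k/ and a rule producing [g] before the PL suffix would wrongly predict alternation here too.
Therefore /g/ is basic and [k] is derived by word-final obstruent devoicing (voiced obstruents become voiceless word-finally).
The one attested form of 'dog', [logu], shows underlying /log/. Applying the same rule word-finally gives [lok].

[lok]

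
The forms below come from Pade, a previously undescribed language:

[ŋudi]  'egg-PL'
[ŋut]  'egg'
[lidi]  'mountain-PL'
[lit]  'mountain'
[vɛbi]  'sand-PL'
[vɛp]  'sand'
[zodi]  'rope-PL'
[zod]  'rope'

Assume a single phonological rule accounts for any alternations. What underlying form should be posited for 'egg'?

The stem for 'egg' ends in [d] in [ŋudi] but [t] in [ŋut].
Compare 'rope', with invariant [d] in [zodi] and [zod]: an analysis with underlying /d/ and a rule producing [t] in isolation would wrongly predict alternation here too.
The alternation reflects intervocalic voicing: voiceless stops become voiced between vowels. /t/ is underlying.
The underlying form of 'egg' is therefore /ŋut/.

/ŋut/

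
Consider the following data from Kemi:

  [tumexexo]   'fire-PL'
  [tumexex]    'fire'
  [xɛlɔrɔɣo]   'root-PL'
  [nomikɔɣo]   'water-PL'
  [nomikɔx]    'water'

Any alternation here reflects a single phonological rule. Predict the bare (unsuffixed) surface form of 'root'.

[xɛlɔrɔx]

'water' shows [ɣ] ~ [x] at the end of the stem ([nomikɔɣo] vs [nomikɔx]).
But 'fire' keeps [x] in both environments ([tumexexo], [tumexex]), so there is no rule changing /x/ to [ɣ] before the PL suffix.
The alternation reflects word-final obstruent devoicing: voiced obstruents become voiceless word-finally. /ɣ/ is underlying.
From [xɛlɔrɔɣo] the stem 'root' is /xɛlɔrɔɣ/; word-finally this yields [xɛlɔrɔx].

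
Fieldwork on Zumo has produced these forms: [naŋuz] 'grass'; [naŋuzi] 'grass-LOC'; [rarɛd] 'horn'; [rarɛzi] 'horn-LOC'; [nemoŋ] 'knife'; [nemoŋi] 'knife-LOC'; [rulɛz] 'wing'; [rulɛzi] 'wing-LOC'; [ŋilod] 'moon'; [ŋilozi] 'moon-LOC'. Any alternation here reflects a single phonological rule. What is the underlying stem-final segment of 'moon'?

In [ŋilod] and [ŋilozi] the final segment of 'moon' alternates: [d] ~ [z].
The stem 'wing' ([rulɛz], [rulɛzi]) shows [z] unchanged in both environments, so [z] cannot be basic with [d] derived in isolation.
The alternation reflects intervocalic spirantization: voiced stops become fricatives between vowels. /d/ is underlying.

/d/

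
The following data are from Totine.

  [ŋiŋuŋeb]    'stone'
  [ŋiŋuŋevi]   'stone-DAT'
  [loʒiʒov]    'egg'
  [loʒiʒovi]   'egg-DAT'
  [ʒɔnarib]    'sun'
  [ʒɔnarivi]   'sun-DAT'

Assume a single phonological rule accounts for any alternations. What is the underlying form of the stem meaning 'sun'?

/ʒɔnarib/

'sun' shows [b] ~ [v] at the end of the stem ([ʒɔnarib] vs [ʒɔnarivi]).
Compare 'egg', with invariant [v] in [loʒiʒov] and [loʒiʒovi]: an analysis with underlying /v/ and a rule producing [b] in isolation would wrongly predict alternation here too.
The underlying segment must be /b/; voiced stops become fricatives between vowels, yielding [v] there.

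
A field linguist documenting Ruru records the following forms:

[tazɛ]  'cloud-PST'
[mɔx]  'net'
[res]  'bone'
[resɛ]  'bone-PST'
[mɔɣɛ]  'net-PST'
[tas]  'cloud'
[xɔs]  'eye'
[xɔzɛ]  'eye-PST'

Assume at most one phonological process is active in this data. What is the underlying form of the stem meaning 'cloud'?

/taz/

'cloud' shows [s] ~ [z] at the end of the stem ([tas] vs [tazɛ]).
But 'bone' keeps [s] in both environments ([res], [resɛ]), so there is no rule changing /s/ to [z] before the PST suffix.
So /z/ is underlying, and a rule of word-final obstruent devoicing — voiced obstruents become voiceless word-finally — gives [s].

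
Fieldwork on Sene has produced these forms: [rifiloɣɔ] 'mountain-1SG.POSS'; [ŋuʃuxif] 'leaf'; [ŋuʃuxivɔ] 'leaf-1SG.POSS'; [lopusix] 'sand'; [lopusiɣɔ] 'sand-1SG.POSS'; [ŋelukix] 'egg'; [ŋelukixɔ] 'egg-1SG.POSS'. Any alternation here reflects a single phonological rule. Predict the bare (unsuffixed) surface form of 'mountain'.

In [lopusix] and [lopusiɣɔ] the final segment of 'sand' alternates: [x] ~ [ɣ].
The stem 'egg' ([ŋelukix], [ŋelukixɔ]) shows [x] unchanged in both environments, so [x] cannot be basic with [ɣ] derived before the 1SG.POSS suffix.
Therefore /ɣ/ is basic and [x] is derived by word-final obstruent devoicing (voiced obstruents become voiceless word-finally).
The one attested form of 'mountain', [rifiloɣɔ], shows underlying /rifiloɣ/. Applying the same rule word-finally gives [rifilox].

[rifilox]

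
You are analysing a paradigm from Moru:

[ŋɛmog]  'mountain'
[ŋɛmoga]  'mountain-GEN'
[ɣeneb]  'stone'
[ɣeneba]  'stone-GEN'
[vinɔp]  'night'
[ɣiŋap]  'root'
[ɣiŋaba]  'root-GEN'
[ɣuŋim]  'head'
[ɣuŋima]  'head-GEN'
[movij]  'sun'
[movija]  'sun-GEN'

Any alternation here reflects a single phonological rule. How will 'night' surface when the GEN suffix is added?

[vinɔba]

The stem for 'root' ends in [p] in [ɣiŋap] but [b] in [ɣiŋaba].
Compare 'stone', with invariant [b] in [ɣeneb] and [ɣeneba]: an analysis with underlying /b/ and a rule producing [p] in isolation would wrongly predict alternation here too.
Therefore /p/ is basic and [b] is derived by intervocalic voicing (voiceless stops become voiced between vowels).
From [vinɔp] the stem 'night' is /vinɔp/; between vowels this yields [vinɔba].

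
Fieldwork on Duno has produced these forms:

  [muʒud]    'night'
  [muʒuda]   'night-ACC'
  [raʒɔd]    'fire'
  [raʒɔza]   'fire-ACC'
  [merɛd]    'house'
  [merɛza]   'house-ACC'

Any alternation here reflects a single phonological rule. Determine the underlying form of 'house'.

In [merɛd] and [merɛza] the final segment of 'house' alternates: [d] ~ [z].
Compare 'night', with invariant [d] in [muʒud] and [muʒuda]: an analysis with underlying /d/ and a rule producing [z] before the ACC suffix would wrongly predict alternation here too.
The alternation reflects word-final hardening: voiced fricatives become stops word-finally. /z/ is underlying.
Hence 'house' is /merɛz/ underlyingly.

/merɛz/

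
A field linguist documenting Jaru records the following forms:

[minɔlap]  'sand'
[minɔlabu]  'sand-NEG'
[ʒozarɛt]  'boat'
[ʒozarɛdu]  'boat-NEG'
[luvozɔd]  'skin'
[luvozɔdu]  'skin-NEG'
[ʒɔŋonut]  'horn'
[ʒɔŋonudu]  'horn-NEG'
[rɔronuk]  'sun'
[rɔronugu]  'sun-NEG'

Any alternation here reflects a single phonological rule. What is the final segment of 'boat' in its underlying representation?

/t/

The root 'boat' surfaces as [ʒozarɛt] and [ʒozarɛdu], with a stem-final [t] ~ [d] alternation.
Compare 'skin', with invariant [d] in [luvozɔd] and [luvozɔdu]: an analysis with underlying /d/ and a rule producing [t] in isolation would wrongly predict alternation here too.
So /t/ is underlying, and a rule of intervocalic voicing — voiceless stops become voiced between vowels — gives [d].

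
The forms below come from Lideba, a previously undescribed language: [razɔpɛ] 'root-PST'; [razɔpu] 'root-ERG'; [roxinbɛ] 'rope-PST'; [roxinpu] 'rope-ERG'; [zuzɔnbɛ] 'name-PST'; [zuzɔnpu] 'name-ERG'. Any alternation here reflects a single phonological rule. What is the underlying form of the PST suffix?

The PST suffix surfaces as [-bɛ] and [-pɛ], depending on the final segment of the stem.
By contrast the ERG suffix keeps its initial [p] throughout — that segment must be underlying.
The PST suffix is therefore /-bɛ/ underlyingly, with post-vocalic devoicing: voiced stops become voiceless after a vowel.

/-bɛ/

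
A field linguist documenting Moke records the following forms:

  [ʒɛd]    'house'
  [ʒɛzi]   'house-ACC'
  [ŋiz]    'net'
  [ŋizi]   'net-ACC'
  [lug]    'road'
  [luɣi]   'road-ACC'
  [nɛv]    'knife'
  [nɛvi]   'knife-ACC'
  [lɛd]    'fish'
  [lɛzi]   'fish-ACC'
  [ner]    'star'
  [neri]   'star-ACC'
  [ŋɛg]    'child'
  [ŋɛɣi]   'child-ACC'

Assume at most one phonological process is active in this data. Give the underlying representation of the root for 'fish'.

In [lɛd] and [lɛzi] the final segment of 'fish' alternates: [d] ~ [z].
If /z/ were underlying and a rule turned it into [d] in isolation, 'net' would also alternate; but it has [z] in both [ŋiz] and [ŋizi].
The underlying segment must be /d/; voiced stops become fricatives between vowels, yielding [z] there.
Hence 'fish' is /lɛd/ underlyingly.

/lɛd/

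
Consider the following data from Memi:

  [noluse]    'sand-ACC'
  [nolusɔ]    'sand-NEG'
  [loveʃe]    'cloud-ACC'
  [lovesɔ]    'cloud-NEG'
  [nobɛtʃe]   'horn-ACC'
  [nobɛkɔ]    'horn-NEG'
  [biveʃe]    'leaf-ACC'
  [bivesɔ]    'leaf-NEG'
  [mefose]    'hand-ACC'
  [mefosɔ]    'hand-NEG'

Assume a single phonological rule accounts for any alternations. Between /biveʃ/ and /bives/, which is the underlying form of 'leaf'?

The root 'leaf' surfaces as [biveʃe] and [bivesɔ], with a stem-final [ʃ] ~ [s] alternation.
But 'sand' keeps [s] in both environments ([noluse], [nolusɔ]), so there is no rule changing /s/ to [ʃ] before the ACC suffix.
The underlying segment must be /ʃ/; palato-alveolar /tʃ/ and /ʃ/ become [k] and [s] when no front vowel follows, yielding [s] there.

/biveʃ/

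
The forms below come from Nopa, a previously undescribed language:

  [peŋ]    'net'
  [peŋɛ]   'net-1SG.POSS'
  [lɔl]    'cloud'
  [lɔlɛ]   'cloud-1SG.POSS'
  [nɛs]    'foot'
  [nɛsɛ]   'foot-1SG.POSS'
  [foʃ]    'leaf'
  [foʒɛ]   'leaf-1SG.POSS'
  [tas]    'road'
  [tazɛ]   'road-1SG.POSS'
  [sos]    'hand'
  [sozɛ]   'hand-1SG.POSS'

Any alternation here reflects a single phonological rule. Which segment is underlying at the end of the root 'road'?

In [tas] and [tazɛ] the final segment of 'road' alternates: [s] ~ [z].
But 'foot' keeps [s] in both environments ([nɛs], [nɛsɛ]), so there is no rule changing /s/ to [z] before the 1SG.POSS suffix.
The underlying segment must be /z/; voiced obstruents become voiceless word-finally, yielding [s] there.

/z/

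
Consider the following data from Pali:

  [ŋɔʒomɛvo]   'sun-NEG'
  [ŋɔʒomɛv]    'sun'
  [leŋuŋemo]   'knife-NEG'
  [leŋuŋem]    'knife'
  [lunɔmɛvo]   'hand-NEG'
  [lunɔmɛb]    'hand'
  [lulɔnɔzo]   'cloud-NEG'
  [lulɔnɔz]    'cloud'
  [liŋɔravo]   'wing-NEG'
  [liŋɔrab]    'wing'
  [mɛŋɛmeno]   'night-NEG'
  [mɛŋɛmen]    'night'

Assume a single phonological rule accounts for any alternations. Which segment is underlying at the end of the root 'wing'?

/b/

'wing' shows [v] ~ [b] at the end of the stem ([liŋɔravo] vs [liŋɔrab]).
But 'sun' keeps [v] in both environments ([ŋɔʒomɛvo], [ŋɔʒomɛv]), so there is no rule changing /v/ to [b] in isolation.
The alternation reflects intervocalic spirantization: voiced stops become fricatives between vowels. /b/ is underlying.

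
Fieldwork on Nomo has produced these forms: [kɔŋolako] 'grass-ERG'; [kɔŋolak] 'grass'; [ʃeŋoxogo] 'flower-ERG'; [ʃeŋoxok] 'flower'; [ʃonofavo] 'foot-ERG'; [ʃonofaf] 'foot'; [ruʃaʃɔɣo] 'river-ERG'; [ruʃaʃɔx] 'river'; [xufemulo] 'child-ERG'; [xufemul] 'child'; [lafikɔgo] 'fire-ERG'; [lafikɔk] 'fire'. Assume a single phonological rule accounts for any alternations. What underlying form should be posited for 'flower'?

/ʃeŋoxog/

In [ʃeŋoxogo] and [ʃeŋoxok] the final segment of 'flower' alternates: [g] ~ [k].
But 'grass' keeps [k] in both environments ([kɔŋolako], [kɔŋolak]), so there is no rule changing /k/ to [g] before the ERG suffix.
Therefore /g/ is basic and [k] is derived by word-final obstruent devoicing (voiced obstruents become voiceless word-finally).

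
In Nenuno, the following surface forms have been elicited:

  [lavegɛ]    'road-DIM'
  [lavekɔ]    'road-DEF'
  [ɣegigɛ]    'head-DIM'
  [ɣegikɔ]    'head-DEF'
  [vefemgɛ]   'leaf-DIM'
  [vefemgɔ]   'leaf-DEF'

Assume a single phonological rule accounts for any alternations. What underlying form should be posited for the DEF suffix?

/-kɔ/

The DEF suffix surfaces as [-gɔ] and [-kɔ], depending on the final segment of the stem.
By contrast the DIM suffix keeps its initial [g] throughout — that segment must be underlying.
The DEF suffix is therefore /-kɔ/ underlyingly, with post-nasal voicing: voiceless stops become voiced after a nasal.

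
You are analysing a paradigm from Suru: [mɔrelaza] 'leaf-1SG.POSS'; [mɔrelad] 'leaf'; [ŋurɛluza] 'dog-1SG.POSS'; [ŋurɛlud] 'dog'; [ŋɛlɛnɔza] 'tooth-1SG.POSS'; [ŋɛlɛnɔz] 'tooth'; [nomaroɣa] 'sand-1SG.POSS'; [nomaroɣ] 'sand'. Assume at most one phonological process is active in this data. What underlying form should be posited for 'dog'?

'dog' shows [z] ~ [d] at the end of the stem ([ŋurɛluza] vs [ŋurɛlud]).
But 'tooth' keeps [z] in both environments ([ŋɛlɛnɔza], [ŋɛlɛnɔz]), so there is no rule changing /z/ to [d] in isolation.
The alternation reflects intervocalic spirantization: voiced stops become fricatives between vowels. /d/ is underlying.

/ŋurɛlud/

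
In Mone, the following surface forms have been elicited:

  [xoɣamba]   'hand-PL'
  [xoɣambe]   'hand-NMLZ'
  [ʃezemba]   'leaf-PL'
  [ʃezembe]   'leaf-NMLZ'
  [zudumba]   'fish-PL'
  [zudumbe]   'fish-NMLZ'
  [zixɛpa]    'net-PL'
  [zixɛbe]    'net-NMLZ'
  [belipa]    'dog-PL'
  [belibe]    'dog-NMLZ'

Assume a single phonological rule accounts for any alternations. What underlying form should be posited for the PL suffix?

The PL suffix surfaces as [-ba] and [-pa], depending on the final segment of the stem.
By contrast the NMLZ suffix keeps its initial [b] throughout — that segment must be underlying.
The PL suffix is therefore /-pa/ underlyingly, with post-nasal voicing: voiceless stops become voiced after a nasal.

/-pa/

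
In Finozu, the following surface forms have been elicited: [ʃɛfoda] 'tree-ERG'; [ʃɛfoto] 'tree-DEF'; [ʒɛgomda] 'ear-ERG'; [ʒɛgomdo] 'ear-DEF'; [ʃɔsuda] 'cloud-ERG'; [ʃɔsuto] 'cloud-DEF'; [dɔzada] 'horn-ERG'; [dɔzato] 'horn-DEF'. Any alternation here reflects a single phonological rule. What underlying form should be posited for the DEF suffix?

/-to/

The DEF morpheme has two allomorphs, [-do] and [-to].
By contrast the ERG suffix keeps its initial [d] throughout — that segment must be underlying.
So the underlying form is /-to/, and voiceless stops become voiced after a nasal.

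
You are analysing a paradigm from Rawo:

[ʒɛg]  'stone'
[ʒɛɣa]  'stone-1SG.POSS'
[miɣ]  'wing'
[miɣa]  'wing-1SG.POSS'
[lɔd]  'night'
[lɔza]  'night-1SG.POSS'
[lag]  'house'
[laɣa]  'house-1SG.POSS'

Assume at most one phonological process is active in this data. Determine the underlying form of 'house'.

/lag/

In [lag] and [laɣa] the final segment of 'house' alternates: [g] ~ [ɣ].
Compare 'wing', with invariant [ɣ] in [miɣ] and [miɣa]: an analysis with underlying /ɣ/ and a rule producing [g] in isolation would wrongly predict alternation here too.
So /g/ is underlying, and a rule of intervocalic spirantization — voiced stops become fricatives between vowels — gives [ɣ].
The underlying form of 'house' is therefore /lag/.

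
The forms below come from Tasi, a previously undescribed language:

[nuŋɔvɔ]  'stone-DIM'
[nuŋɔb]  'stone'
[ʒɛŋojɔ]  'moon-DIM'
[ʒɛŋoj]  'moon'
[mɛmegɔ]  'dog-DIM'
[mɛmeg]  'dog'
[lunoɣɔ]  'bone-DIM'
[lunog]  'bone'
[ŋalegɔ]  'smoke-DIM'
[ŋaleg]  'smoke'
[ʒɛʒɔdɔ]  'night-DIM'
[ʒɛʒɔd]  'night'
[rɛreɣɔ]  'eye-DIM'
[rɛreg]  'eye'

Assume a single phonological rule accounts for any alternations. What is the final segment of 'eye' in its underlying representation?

/ɣ/

In [rɛreɣɔ] and [rɛreg] the final segment of 'eye' alternates: [ɣ] ~ [g].
But 'dog' keeps [g] in both environments ([mɛmegɔ], [mɛmeg]), so there is no rule changing /g/ to [ɣ] before the DIM suffix.
Therefore /ɣ/ is basic and [g] is derived by word-final hardening (voiced fricatives become stops word-finally).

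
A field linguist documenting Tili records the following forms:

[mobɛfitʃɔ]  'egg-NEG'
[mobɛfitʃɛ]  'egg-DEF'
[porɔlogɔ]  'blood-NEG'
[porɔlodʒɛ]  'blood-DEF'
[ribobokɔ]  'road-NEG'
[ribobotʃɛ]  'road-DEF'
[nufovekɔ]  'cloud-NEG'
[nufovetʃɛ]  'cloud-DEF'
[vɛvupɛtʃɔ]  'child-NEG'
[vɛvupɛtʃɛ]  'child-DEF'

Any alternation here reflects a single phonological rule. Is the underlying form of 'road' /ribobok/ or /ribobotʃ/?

'road' shows [k] ~ [tʃ] at the end of the stem ([ribobokɔ] vs [ribobotʃɛ]).
But 'child' keeps [tʃ] in both environments ([vɛvupɛtʃɔ], [vɛvupɛtʃɛ]), so there is no rule changing /tʃ/ to [k] before the NEG suffix.
The underlying segment must be /k/; /k/ and /g/ become palato-alveolar [tʃ] and [dʒ] before a front vowel, yielding [tʃ] there.

/ribobok/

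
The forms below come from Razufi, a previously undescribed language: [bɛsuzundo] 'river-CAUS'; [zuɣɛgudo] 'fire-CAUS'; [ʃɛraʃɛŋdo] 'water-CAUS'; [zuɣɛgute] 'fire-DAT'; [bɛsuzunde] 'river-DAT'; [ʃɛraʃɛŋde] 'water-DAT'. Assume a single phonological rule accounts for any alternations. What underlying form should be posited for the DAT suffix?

/-te/

The DAT suffix surfaces as [-de] and [-te], depending on the final segment of the stem.
The CAUS suffix, which begins with [d], is invariant after every stem; so [d] is not altered by any rule here.
So the underlying form is /-te/, and voiceless stops become voiced after a nasal.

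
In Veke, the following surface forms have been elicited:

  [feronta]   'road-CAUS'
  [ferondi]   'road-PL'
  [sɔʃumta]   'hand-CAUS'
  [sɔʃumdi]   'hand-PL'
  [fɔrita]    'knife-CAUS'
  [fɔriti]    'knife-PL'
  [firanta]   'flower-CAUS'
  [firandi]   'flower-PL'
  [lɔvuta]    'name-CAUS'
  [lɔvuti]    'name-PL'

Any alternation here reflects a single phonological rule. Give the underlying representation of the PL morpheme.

/-di/

The PL morpheme has two allomorphs, [-di] and [-ti].
By contrast the CAUS suffix keeps its initial [t] throughout — that segment must be underlying.
So the underlying form is /-di/, and voiced stops become voiceless after a vowel.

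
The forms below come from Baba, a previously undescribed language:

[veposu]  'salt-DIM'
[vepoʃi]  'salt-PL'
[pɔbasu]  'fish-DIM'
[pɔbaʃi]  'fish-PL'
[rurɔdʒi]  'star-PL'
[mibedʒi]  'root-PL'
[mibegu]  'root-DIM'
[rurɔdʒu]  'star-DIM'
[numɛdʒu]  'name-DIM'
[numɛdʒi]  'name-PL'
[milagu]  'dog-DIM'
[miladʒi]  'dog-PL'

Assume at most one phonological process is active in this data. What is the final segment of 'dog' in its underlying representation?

/g/

In [miladʒi] and [milagu] the final segment of 'dog' alternates: [dʒ] ~ [g].
Compare 'star', with invariant [dʒ] in [rurɔdʒi] and [rurɔdʒu]: an analysis with underlying /dʒ/ and a rule producing [g] before the DIM suffix would wrongly predict alternation here too.
So /g/ is underlying, and a rule of palatalization before a front vowel — /g/ and /s/ become palato-alveolar [dʒ] and [ʃ] before a front vowel — gives [dʒ].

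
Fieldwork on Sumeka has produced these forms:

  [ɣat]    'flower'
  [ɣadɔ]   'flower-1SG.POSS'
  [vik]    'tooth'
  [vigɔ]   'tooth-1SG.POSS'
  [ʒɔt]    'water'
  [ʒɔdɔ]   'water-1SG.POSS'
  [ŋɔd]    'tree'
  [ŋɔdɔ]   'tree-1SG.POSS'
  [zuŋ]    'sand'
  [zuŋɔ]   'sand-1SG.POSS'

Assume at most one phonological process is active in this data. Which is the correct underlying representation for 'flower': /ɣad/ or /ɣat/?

/ɣat/

'flower' shows [t] ~ [d] at the end of the stem ([ɣat] vs [ɣadɔ]).
Compare 'tree', with invariant [d] in [ŋɔd] and [ŋɔdɔ]: an analysis with underlying /d/ and a rule producing [t] in isolation would wrongly predict alternation here too.
The alternation reflects intervocalic voicing: voiceless stops become voiced between vowels. /t/ is underlying.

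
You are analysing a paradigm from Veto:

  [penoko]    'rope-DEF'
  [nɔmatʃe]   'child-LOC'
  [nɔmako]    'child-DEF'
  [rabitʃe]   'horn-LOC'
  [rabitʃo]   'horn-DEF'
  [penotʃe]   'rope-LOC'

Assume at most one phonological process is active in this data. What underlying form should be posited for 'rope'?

/penok/

The root 'rope' surfaces as [penoko] and [penotʃe], with a stem-final [k] ~ [tʃ] alternation.
Compare 'horn', with invariant [tʃ] in [rabitʃo] and [rabitʃe]: an analysis with underlying /tʃ/ and a rule producing [k] before the DEF suffix would wrongly predict alternation here too.
So /k/ is underlying, and a rule of palatalization before a front vowel — /k/ becomes palato-alveolar [tʃ] before a front vowel — gives [tʃ].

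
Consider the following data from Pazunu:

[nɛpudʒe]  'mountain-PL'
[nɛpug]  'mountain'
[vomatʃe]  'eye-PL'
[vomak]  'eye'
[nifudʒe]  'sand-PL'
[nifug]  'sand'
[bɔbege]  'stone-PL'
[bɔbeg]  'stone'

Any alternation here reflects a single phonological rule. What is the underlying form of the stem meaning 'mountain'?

/nɛpudʒ/

'mountain' shows [dʒ] ~ [g] at the end of the stem ([nɛpudʒe] vs [nɛpug]).
If /g/ were underlying and a rule turned it into [dʒ] before the PL suffix, 'stone' would also alternate; but it has [g] in both [bɔbege] and [bɔbeg].
The underlying segment must be /dʒ/; palato-alveolar /tʃ/ and /dʒ/ become [k] and [g] when no front vowel follows, yielding [g] there.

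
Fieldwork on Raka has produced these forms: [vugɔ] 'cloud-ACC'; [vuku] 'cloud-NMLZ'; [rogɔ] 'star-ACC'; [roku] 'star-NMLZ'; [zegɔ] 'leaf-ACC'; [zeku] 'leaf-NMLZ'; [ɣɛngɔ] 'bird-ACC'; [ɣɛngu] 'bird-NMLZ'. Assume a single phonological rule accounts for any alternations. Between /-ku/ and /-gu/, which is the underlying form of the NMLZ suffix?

The NMLZ morpheme has two allomorphs, [-gu] and [-ku].
By contrast the ACC suffix keeps its initial [g] throughout — that segment must be underlying.
So the underlying form is /-ku/, and voiceless stops become voiced after a nasal.

/-ku/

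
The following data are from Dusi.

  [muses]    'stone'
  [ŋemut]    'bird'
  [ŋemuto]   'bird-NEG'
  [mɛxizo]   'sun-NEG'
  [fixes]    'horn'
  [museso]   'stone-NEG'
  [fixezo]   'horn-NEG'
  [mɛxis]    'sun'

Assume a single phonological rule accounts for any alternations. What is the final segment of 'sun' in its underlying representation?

/z/

In [mɛxis] and [mɛxizo] the final segment of 'sun' alternates: [s] ~ [z].
If /s/ were underlying and a rule turned it into [z] before the NEG suffix, 'stone' would also alternate; but it has [s] in both [muses] and [museso].
The underlying segment must be /z/; voiced obstruents become voiceless word-finally, yielding [s] there.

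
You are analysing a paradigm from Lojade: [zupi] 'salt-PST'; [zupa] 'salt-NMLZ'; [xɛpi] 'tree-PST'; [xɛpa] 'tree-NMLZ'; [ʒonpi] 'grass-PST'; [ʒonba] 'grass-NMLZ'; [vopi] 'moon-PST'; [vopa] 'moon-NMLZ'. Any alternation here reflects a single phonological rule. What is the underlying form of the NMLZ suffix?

/-ba/

The NMLZ morpheme has two allomorphs, [-ba] and [-pa].
The PST suffix, which begins with [p], is invariant after every stem; so [p] is not altered by any rule here.
So the underlying form is /-ba/, and voiced stops become voiceless after a vowel.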